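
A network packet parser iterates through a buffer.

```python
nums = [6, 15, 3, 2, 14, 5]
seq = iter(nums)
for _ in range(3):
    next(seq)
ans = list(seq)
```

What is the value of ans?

Step 1: Create iterator over [6, 15, 3, 2, 14, 5].
Step 2: Advance 3 positions (consuming [6, 15, 3]).
Step 3: list() collects remaining elements: [2, 14, 5].
Therefore ans = [2, 14, 5].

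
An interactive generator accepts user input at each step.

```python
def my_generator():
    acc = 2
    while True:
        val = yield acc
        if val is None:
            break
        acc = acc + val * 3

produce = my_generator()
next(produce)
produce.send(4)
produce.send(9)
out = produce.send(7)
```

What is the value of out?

Step 1: next() -> yield acc=2.
Step 2: send(4) -> val=4, acc = 2 + 4*3 = 14, yield 14.
Step 3: send(9) -> val=9, acc = 14 + 9*3 = 41, yield 41.
Step 4: send(7) -> val=7, acc = 41 + 7*3 = 62, yield 62.
Therefore out = 62.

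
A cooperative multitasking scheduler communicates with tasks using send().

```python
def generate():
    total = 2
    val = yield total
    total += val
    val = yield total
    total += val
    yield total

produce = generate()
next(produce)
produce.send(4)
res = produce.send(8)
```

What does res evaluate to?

Step 1: next() -> yield total=2.
Step 2: send(4) -> val=4, total = 2+4 = 6, yield 6.
Step 3: send(8) -> val=8, total = 6+8 = 14, yield 14.
Therefore res = 14.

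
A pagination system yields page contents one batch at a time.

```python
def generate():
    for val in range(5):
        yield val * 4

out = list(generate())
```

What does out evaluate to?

Step 1: For each val in range(5), yield val * 4:
  val=0: yield 0 * 4 = 0
  val=1: yield 1 * 4 = 4
  val=2: yield 2 * 4 = 8
  val=3: yield 3 * 4 = 12
  val=4: yield 4 * 4 = 16
Therefore out = [0, 4, 8, 12, 16].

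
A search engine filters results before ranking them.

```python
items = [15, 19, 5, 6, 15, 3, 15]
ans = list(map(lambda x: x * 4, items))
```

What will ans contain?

Step 1: Apply lambda x: x * 4 to each element:
  15 -> 60
  19 -> 76
  5 -> 20
  6 -> 24
  15 -> 60
  3 -> 12
  15 -> 60
Therefore ans = [60, 76, 20, 24, 60, 12, 60].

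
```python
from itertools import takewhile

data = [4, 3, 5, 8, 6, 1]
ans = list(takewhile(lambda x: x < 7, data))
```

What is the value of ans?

Step 1: takewhile stops at first element >= 7:
  4 < 7: take
  3 < 7: take
  5 < 7: take
  8 >= 7: stop
Therefore ans = [4, 3, 5].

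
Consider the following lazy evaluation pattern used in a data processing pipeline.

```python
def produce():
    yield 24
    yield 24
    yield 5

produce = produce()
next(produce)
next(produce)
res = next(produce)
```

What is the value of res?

Step 1: produce() creates a generator.
Step 2: next(produce) yields 24 (consumed and discarded).
Step 3: next(produce) yields 24 (consumed and discarded).
Step 4: next(produce) yields 5, assigned to res.
Therefore res = 5.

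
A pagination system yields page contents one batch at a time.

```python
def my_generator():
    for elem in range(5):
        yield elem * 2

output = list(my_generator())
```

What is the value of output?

Step 1: For each elem in range(5), yield elem * 2:
  elem=0: yield 0 * 2 = 0
  elem=1: yield 1 * 2 = 2
  elem=2: yield 2 * 2 = 4
  elem=3: yield 3 * 2 = 6
  elem=4: yield 4 * 2 = 8
Therefore output = [0, 2, 4, 6, 8].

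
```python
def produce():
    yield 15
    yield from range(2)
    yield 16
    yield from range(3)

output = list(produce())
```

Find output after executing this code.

Step 1: Trace yields in order:
  yield 15
  yield 0
  yield 1
  yield 16
  yield 0
  yield 1
  yield 2
Therefore output = [15, 0, 1, 16, 0, 1, 2].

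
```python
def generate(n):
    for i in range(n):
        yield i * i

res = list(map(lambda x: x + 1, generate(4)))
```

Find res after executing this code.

Step 1: generate(4) yields squares: [0, 1, 4, 9].
Step 2: map adds 1 to each: [1, 2, 5, 10].
Therefore res = [1, 2, 5, 10].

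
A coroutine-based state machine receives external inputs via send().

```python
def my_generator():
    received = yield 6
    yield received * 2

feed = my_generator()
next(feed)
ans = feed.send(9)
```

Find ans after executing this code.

Step 1: next(feed) advances to first yield, producing 6.
Step 2: send(9) resumes, received = 9.
Step 3: yield received * 2 = 9 * 2 = 18.
Therefore ans = 18.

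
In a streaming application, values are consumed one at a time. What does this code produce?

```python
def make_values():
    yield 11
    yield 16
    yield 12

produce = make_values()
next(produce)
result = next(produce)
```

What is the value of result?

Step 1: make_values() creates a generator.
Step 2: next(produce) yields 11 (consumed and discarded).
Step 3: next(produce) yields 16, assigned to result.
Therefore result = 16.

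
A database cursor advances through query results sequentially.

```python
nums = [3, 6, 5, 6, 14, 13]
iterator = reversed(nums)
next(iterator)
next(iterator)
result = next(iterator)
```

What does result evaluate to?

Step 1: reversed([3, 6, 5, 6, 14, 13]) gives iterator: [13, 14, 6, 5, 6, 3].
Step 2: First next() = 13, second next() = 14.
Step 3: Third next() = 6.
Therefore result = 6.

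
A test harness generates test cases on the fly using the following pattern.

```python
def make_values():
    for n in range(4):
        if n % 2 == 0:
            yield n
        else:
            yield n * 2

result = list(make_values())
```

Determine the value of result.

Step 1: For each n in range(4), yield n if even, else n*2:
  n=0 (even): yield 0
  n=1 (odd): yield 1*2 = 2
  n=2 (even): yield 2
  n=3 (odd): yield 3*2 = 6
Therefore result = [0, 2, 2, 6].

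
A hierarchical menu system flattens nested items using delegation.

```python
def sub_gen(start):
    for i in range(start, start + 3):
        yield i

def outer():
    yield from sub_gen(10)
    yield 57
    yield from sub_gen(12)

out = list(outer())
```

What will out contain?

Step 1: outer() delegates to sub_gen(10):
  yield 10
  yield 11
  yield 12
Step 2: yield 57
Step 3: Delegates to sub_gen(12):
  yield 12
  yield 13
  yield 14
Therefore out = [10, 11, 12, 57, 12, 13, 14].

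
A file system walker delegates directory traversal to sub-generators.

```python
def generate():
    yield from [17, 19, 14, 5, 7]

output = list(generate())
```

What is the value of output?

Step 1: yield from delegates to the iterable, yielding each element.
Step 2: Collected values: [17, 19, 14, 5, 7].
Therefore output = [17, 19, 14, 5, 7].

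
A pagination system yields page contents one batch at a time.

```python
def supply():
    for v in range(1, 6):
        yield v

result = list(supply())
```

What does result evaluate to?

Step 1: The generator yields each value from range(1, 6).
Step 2: list() consumes all yields: [1, 2, 3, 4, 5].
Therefore result = [1, 2, 3, 4, 5].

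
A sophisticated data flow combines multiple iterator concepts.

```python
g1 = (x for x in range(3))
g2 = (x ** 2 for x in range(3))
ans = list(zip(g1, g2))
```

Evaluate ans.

Step 1: g1 produces [0, 1, 2].
Step 2: g2 produces [0, 1, 4].
Step 3: zip pairs them: [(0, 0), (1, 1), (2, 4)].
Therefore ans = [(0, 0), (1, 1), (2, 4)].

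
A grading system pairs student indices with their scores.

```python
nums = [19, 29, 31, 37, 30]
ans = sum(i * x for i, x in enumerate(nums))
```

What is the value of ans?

Step 1: Compute i * x for each (i, x) in enumerate([19, 29, 31, 37, 30]):
  i=0, x=19: 0*19 = 0
  i=1, x=29: 1*29 = 29
  i=2, x=31: 2*31 = 62
  i=3, x=37: 3*37 = 111
  i=4, x=30: 4*30 = 120
Step 2: sum = 0 + 29 + 62 + 111 + 120 = 322.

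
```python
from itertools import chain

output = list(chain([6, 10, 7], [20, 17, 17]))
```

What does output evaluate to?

Step 1: chain() concatenates iterables: [6, 10, 7] + [20, 17, 17].
Therefore output = [6, 10, 7, 20, 17, 17].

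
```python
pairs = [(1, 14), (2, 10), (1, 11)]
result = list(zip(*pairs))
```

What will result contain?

Step 1: zip(*pairs) transposes: unzips [(1, 14), (2, 10), (1, 11)] into separate sequences.
Step 2: First elements: (1, 2, 1), second elements: (14, 10, 11).
Therefore result = [(1, 2, 1), (14, 10, 11)].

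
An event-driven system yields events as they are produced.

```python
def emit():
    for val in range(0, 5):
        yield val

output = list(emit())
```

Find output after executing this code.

Step 1: The generator yields each value from range(0, 5).
Step 2: list() consumes all yields: [0, 1, 2, 3, 4].
Therefore output = [0, 1, 2, 3, 4].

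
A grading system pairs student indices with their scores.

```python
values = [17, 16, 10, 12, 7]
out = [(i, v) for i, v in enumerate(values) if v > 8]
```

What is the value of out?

Step 1: Filter enumerate([17, 16, 10, 12, 7]) keeping v > 8:
  (0, 17): 17 > 8, included
  (1, 16): 16 > 8, included
  (2, 10): 10 > 8, included
  (3, 12): 12 > 8, included
  (4, 7): 7 <= 8, excluded
Therefore out = [(0, 17), (1, 16), (2, 10), (3, 12)].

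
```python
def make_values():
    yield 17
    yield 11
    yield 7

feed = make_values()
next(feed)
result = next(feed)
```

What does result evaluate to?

Step 1: make_values() creates a generator.
Step 2: next(feed) yields 17 (consumed and discarded).
Step 3: next(feed) yields 11, assigned to result.
Therefore result = 11.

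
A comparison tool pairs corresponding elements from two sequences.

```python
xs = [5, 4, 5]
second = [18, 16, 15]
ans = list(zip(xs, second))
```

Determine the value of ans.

Step 1: zip pairs elements at same index:
  Index 0: (5, 18)
  Index 1: (4, 16)
  Index 2: (5, 15)
Therefore ans = [(5, 18), (4, 16), (5, 15)].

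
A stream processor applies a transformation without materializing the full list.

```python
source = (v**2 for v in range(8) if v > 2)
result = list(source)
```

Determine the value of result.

Step 1: For range(8), keep v > 2, then square:
  v=0: 0 <= 2, excluded
  v=1: 1 <= 2, excluded
  v=2: 2 <= 2, excluded
  v=3: 3 > 2, yield 3**2 = 9
  v=4: 4 > 2, yield 4**2 = 16
  v=5: 5 > 2, yield 5**2 = 25
  v=6: 6 > 2, yield 6**2 = 36
  v=7: 7 > 2, yield 7**2 = 49
Therefore result = [9, 16, 25, 36, 49].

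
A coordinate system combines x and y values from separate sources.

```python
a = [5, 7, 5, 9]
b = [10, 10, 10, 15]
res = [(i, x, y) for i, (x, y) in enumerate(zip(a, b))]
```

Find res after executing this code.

Step 1: enumerate(zip(a, b)) gives index with paired elements:
  i=0: (5, 10)
  i=1: (7, 10)
  i=2: (5, 10)
  i=3: (9, 15)
Therefore res = [(0, 5, 10), (1, 7, 10), (2, 5, 10), (3, 9, 15)].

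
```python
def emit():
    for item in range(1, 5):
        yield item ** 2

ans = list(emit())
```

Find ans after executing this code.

Step 1: For each item in range(1, 5), yield item**2:
  item=1: yield 1**2 = 1
  item=2: yield 2**2 = 4
  item=3: yield 3**2 = 9
  item=4: yield 4**2 = 16
Therefore ans = [1, 4, 9, 16].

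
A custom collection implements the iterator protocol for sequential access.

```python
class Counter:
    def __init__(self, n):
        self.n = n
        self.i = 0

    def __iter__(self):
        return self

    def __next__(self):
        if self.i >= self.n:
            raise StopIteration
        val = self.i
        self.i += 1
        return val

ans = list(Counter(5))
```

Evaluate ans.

Step 1: Counter(5) creates an iterator counting 0 to 4.
Step 2: list() consumes all values: [0, 1, 2, 3, 4].
Therefore ans = [0, 1, 2, 3, 4].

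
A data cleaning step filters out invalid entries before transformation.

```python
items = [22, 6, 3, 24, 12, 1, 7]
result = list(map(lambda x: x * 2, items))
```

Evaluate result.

Step 1: Apply lambda x: x * 2 to each element:
  22 -> 44
  6 -> 12
  3 -> 6
  24 -> 48
  12 -> 24
  1 -> 2
  7 -> 14
Therefore result = [44, 12, 6, 48, 24, 2, 14].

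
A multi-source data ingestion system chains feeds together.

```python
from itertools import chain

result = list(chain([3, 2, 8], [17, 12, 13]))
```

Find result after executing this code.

Step 1: chain() concatenates iterables: [3, 2, 8] + [17, 12, 13].
Therefore result = [3, 2, 8, 17, 12, 13].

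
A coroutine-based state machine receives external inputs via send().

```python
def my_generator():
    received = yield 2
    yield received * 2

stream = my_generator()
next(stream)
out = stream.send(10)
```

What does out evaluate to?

Step 1: next(stream) advances to first yield, producing 2.
Step 2: send(10) resumes, received = 10.
Step 3: yield received * 2 = 10 * 2 = 20.
Therefore out = 20.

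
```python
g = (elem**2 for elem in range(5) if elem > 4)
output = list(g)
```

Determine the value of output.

Step 1: For range(5), keep elem > 4, then square:
  elem=0: 0 <= 4, excluded
  elem=1: 1 <= 4, excluded
  elem=2: 2 <= 4, excluded
  elem=3: 3 <= 4, excluded
  elem=4: 4 <= 4, excluded
Therefore output = [].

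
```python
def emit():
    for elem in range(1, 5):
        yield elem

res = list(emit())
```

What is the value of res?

Step 1: The generator yields each value from range(1, 5).
Step 2: list() consumes all yields: [1, 2, 3, 4].
Therefore res = [1, 2, 3, 4].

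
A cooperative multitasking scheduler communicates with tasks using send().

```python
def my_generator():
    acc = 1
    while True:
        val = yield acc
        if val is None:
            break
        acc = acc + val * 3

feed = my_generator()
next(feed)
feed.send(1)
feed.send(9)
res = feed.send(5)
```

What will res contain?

Step 1: next() -> yield acc=1.
Step 2: send(1) -> val=1, acc = 1 + 1*3 = 4, yield 4.
Step 3: send(9) -> val=9, acc = 4 + 9*3 = 31, yield 31.
Step 4: send(5) -> val=5, acc = 31 + 5*3 = 46, yield 46.
Therefore res = 46.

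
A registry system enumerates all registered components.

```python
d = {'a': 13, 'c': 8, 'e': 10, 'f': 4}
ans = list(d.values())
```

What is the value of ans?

Step 1: d.values() returns the dictionary values in insertion order.
Therefore ans = [13, 8, 10, 4].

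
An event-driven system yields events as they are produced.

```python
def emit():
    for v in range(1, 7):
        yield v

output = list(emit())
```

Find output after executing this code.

Step 1: The generator yields each value from range(1, 7).
Step 2: list() consumes all yields: [1, 2, 3, 4, 5, 6].
Therefore output = [1, 2, 3, 4, 5, 6].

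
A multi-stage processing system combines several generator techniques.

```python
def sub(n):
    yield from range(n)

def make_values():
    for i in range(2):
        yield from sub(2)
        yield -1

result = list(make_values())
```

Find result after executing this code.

Step 1: For each i in range(2):
  i=0: yield from sub(2) -> [0, 1], then yield -1
  i=1: yield from sub(2) -> [0, 1], then yield -1
Therefore result = [0, 1, -1, 0, 1, -1].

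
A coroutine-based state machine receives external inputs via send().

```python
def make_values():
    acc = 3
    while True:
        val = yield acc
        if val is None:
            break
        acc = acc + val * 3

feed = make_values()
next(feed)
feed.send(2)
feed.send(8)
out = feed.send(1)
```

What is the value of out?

Step 1: next() -> yield acc=3.
Step 2: send(2) -> val=2, acc = 3 + 2*3 = 9, yield 9.
Step 3: send(8) -> val=8, acc = 9 + 8*3 = 33, yield 33.
Step 4: send(1) -> val=1, acc = 33 + 1*3 = 36, yield 36.
Therefore out = 36.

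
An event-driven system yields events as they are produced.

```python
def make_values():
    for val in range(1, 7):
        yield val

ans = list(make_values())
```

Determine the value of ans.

Step 1: The generator yields each value from range(1, 7).
Step 2: list() consumes all yields: [1, 2, 3, 4, 5, 6].
Therefore ans = [1, 2, 3, 4, 5, 6].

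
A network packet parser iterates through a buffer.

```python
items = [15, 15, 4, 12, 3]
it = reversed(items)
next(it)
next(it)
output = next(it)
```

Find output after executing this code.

Step 1: reversed([15, 15, 4, 12, 3]) gives iterator: [3, 12, 4, 15, 15].
Step 2: First next() = 3, second next() = 12.
Step 3: Third next() = 4.
Therefore output = 4.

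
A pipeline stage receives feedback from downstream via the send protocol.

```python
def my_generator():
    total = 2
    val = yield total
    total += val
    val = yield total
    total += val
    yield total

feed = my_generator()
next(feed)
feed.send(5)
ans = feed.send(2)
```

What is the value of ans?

Step 1: next() -> yield total=2.
Step 2: send(5) -> val=5, total = 2+5 = 7, yield 7.
Step 3: send(2) -> val=2, total = 7+2 = 9, yield 9.
Therefore ans = 9.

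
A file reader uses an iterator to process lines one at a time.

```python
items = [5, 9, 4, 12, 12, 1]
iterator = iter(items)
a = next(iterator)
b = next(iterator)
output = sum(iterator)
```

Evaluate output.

Step 1: Create iterator over [5, 9, 4, 12, 12, 1].
Step 2: a = next() = 5, b = next() = 9.
Step 3: sum() of remaining [4, 12, 12, 1] = 29.
Therefore output = 29.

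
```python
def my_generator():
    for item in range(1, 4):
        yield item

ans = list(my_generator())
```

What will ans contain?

Step 1: The generator yields each value from range(1, 4).
Step 2: list() consumes all yields: [1, 2, 3].
Therefore ans = [1, 2, 3].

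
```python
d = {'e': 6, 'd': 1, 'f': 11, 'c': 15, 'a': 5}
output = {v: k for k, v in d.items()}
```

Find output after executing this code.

Step 1: Invert dict (swap keys and values):
  'e': 6 -> 6: 'e'
  'd': 1 -> 1: 'd'
  'f': 11 -> 11: 'f'
  'c': 15 -> 15: 'c'
  'a': 5 -> 5: 'a'
Therefore output = {6: 'e', 1: 'd', 11: 'f', 15: 'c', 5: 'a'}.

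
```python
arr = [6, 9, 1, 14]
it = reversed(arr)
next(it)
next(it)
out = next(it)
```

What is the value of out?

Step 1: reversed([6, 9, 1, 14]) gives iterator: [14, 1, 9, 6].
Step 2: First next() = 14, second next() = 1.
Step 3: Third next() = 9.
Therefore out = 9.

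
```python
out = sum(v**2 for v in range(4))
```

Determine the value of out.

Step 1: Compute v**2 for each v in range(4):
  v=0: 0**2 = 0
  v=1: 1**2 = 1
  v=2: 2**2 = 4
  v=3: 3**2 = 9
Step 2: sum = 0 + 1 + 4 + 9 = 14.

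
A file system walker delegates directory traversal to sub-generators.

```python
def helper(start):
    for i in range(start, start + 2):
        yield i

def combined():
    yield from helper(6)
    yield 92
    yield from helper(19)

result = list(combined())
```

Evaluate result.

Step 1: combined() delegates to helper(6):
  yield 6
  yield 7
Step 2: yield 92
Step 3: Delegates to helper(19):
  yield 19
  yield 20
Therefore result = [6, 7, 92, 19, 20].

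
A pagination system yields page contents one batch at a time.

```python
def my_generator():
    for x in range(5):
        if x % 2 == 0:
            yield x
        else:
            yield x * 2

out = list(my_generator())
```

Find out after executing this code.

Step 1: For each x in range(5), yield x if even, else x*2:
  x=0 (even): yield 0
  x=1 (odd): yield 1*2 = 2
  x=2 (even): yield 2
  x=3 (odd): yield 3*2 = 6
  x=4 (even): yield 4
Therefore out = [0, 2, 2, 6, 4].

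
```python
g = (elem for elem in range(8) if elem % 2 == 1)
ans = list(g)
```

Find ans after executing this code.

Step 1: Filter range(8) keeping only odd values:
  elem=0: even, excluded
  elem=1: odd, included
  elem=2: even, excluded
  elem=3: odd, included
  elem=4: even, excluded
  elem=5: odd, included
  elem=6: even, excluded
  elem=7: odd, included
Therefore ans = [1, 3, 5, 7].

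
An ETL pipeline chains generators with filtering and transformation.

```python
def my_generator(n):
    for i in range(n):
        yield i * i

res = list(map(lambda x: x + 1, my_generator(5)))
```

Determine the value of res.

Step 1: my_generator(5) yields squares: [0, 1, 4, 9, 16].
Step 2: map adds 1 to each: [1, 2, 5, 10, 17].
Therefore res = [1, 2, 5, 10, 17].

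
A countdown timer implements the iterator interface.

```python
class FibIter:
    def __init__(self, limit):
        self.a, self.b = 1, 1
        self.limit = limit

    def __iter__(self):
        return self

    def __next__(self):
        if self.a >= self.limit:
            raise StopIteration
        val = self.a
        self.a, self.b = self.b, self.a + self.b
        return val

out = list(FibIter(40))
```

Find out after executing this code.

Step 1: Fibonacci-like sequence (a=1, b=1) until >= 40:
  Yield 1, then a,b = 1,2
  Yield 1, then a,b = 2,3
  Yield 2, then a,b = 3,5
  Yield 3, then a,b = 5,8
  Yield 5, then a,b = 8,13
  Yield 8, then a,b = 13,21
  Yield 13, then a,b = 21,34
  Yield 21, then a,b = 34,55
  Yield 34, then a,b = 55,89
Step 2: 55 >= 40, stop.
Therefore out = [1, 1, 2, 3, 5, 8, 13, 21, 34].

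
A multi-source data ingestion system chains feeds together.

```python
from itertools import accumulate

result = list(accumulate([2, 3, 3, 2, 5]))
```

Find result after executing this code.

Step 1: accumulate computes running sums:
  + 2 = 2
  + 3 = 5
  + 3 = 8
  + 2 = 10
  + 5 = 15
Therefore result = [2, 5, 8, 10, 15].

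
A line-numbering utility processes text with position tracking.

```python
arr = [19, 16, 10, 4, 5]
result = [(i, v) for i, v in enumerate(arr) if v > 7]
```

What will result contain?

Step 1: Filter enumerate([19, 16, 10, 4, 5]) keeping v > 7:
  (0, 19): 19 > 7, included
  (1, 16): 16 > 7, included
  (2, 10): 10 > 7, included
  (3, 4): 4 <= 7, excluded
  (4, 5): 5 <= 7, excluded
Therefore result = [(0, 19), (1, 16), (2, 10)].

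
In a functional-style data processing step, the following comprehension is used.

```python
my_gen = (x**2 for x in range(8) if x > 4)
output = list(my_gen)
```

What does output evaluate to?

Step 1: For range(8), keep x > 4, then square:
  x=0: 0 <= 4, excluded
  x=1: 1 <= 4, excluded
  x=2: 2 <= 4, excluded
  x=3: 3 <= 4, excluded
  x=4: 4 <= 4, excluded
  x=5: 5 > 4, yield 5**2 = 25
  x=6: 6 > 4, yield 6**2 = 36
  x=7: 7 > 4, yield 7**2 = 49
Therefore output = [25, 36, 49].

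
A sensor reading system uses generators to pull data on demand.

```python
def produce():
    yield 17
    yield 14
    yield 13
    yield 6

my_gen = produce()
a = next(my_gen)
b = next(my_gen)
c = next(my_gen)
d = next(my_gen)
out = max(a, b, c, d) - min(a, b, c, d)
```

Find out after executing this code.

Step 1: Create generator and consume all values:
  a = next(my_gen) = 17
  b = next(my_gen) = 14
  c = next(my_gen) = 13
  d = next(my_gen) = 6
Step 2: max = 17, min = 6, out = 17 - 6 = 11.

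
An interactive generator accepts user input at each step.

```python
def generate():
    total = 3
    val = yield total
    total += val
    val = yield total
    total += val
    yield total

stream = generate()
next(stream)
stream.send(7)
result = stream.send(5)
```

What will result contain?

Step 1: next() -> yield total=3.
Step 2: send(7) -> val=7, total = 3+7 = 10, yield 10.
Step 3: send(5) -> val=5, total = 10+5 = 15, yield 15.
Therefore result = 15.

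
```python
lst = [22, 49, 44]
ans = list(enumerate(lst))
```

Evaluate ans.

Step 1: enumerate pairs each element with its index:
  (0, 22)
  (1, 49)
  (2, 44)
Therefore ans = [(0, 22), (1, 49), (2, 44)].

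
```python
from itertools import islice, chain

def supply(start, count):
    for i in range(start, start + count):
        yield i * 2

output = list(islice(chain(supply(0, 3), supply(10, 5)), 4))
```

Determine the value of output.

Step 1: supply(0, 3) yields [0, 2, 4].
Step 2: supply(10, 5) yields [20, 22, 24, 26, 28].
Step 3: chain concatenates: [0, 2, 4, 20, 22, 24, 26, 28].
Step 4: islice takes first 4: [0, 2, 4, 20].
Therefore output = [0, 2, 4, 20].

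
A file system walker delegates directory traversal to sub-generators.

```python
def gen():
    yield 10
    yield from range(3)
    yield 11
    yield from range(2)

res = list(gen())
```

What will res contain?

Step 1: Trace yields in order:
  yield 10
  yield 0
  yield 1
  yield 2
  yield 11
  yield 0
  yield 1
Therefore res = [10, 0, 1, 2, 11, 0, 1].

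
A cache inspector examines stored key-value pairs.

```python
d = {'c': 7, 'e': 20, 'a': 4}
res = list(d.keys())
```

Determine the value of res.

Step 1: d.keys() returns the dictionary keys in insertion order.
Therefore res = ['c', 'e', 'a'].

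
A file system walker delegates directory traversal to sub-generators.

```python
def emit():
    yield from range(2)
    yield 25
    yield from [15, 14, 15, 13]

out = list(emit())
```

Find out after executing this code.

Step 1: Trace yields in order:
  yield 0
  yield 1
  yield 25
  yield 15
  yield 14
  yield 15
  yield 13
Therefore out = [0, 1, 25, 15, 14, 15, 13].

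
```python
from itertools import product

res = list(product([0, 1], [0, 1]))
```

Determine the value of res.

Step 1: product([0, 1], [0, 1]) gives all pairs:
  (0, 0)
  (0, 1)
  (1, 0)
  (1, 1)
Therefore res = [(0, 0), (0, 1), (1, 0), (1, 1)].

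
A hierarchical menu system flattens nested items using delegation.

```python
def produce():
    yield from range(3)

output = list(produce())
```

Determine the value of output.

Step 1: yield from delegates to the iterable, yielding each element.
Step 2: Collected values: [0, 1, 2].
Therefore output = [0, 1, 2].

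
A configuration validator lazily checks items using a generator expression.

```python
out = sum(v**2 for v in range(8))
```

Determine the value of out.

Step 1: Compute v**2 for each v in range(8):
  v=0: 0**2 = 0
  v=1: 1**2 = 1
  v=2: 2**2 = 4
  v=3: 3**2 = 9
  v=4: 4**2 = 16
  v=5: 5**2 = 25
  v=6: 6**2 = 36
  v=7: 7**2 = 49
Step 2: sum = 0 + 1 + 4 + 9 + 16 + 25 + 36 + 49 = 140.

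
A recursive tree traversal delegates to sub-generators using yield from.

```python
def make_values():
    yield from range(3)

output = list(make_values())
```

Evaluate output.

Step 1: yield from delegates to the iterable, yielding each element.
Step 2: Collected values: [0, 1, 2].
Therefore output = [0, 1, 2].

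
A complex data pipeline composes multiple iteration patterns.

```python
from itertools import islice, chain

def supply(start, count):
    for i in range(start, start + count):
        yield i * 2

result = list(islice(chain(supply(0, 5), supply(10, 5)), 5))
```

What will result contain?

Step 1: supply(0, 5) yields [0, 2, 4, 6, 8].
Step 2: supply(10, 5) yields [20, 22, 24, 26, 28].
Step 3: chain concatenates: [0, 2, 4, 6, 8, 20, 22, 24, 26, 28].
Step 4: islice takes first 5: [0, 2, 4, 6, 8].
Therefore result = [0, 2, 4, 6, 8].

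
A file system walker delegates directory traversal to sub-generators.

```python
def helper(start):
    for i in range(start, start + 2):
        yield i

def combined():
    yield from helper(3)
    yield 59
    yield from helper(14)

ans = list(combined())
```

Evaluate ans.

Step 1: combined() delegates to helper(3):
  yield 3
  yield 4
Step 2: yield 59
Step 3: Delegates to helper(14):
  yield 14
  yield 15
Therefore ans = [3, 4, 59, 14, 15].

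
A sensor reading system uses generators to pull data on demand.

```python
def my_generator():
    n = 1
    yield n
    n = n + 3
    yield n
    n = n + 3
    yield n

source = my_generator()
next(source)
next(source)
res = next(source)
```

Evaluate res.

Step 1: Trace through generator execution:
  Yield 1: n starts at 1, yield 1
  Yield 2: n = 1 + 3 = 4, yield 4
  Yield 3: n = 4 + 3 = 7, yield 7
Step 2: First next() gets 1, second next() gets the second value, third next() yields 7.
Therefore res = 7.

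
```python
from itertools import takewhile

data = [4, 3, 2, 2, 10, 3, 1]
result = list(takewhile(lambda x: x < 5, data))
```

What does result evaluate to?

Step 1: takewhile stops at first element >= 5:
  4 < 5: take
  3 < 5: take
  2 < 5: take
  2 < 5: take
  10 >= 5: stop
Therefore result = [4, 3, 2, 2].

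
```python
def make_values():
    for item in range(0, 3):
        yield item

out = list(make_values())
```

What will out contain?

Step 1: The generator yields each value from range(0, 3).
Step 2: list() consumes all yields: [0, 1, 2].
Therefore out = [0, 1, 2].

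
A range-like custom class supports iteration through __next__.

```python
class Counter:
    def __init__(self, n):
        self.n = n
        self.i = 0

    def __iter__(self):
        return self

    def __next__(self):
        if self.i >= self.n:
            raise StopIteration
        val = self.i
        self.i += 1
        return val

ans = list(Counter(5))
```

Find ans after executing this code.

Step 1: Counter(5) creates an iterator counting 0 to 4.
Step 2: list() consumes all values: [0, 1, 2, 3, 4].
Therefore ans = [0, 1, 2, 3, 4].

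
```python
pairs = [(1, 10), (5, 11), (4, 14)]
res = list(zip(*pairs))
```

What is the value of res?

Step 1: zip(*pairs) transposes: unzips [(1, 10), (5, 11), (4, 14)] into separate sequences.
Step 2: First elements: (1, 5, 4), second elements: (10, 11, 14).
Therefore res = [(1, 5, 4), (10, 11, 14)].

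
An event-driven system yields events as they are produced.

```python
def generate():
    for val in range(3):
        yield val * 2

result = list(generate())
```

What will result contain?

Step 1: For each val in range(3), yield val * 2:
  val=0: yield 0 * 2 = 0
  val=1: yield 1 * 2 = 2
  val=2: yield 2 * 2 = 4
Therefore result = [0, 2, 4].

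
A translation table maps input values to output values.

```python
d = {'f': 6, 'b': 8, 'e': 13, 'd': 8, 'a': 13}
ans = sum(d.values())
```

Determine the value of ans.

Step 1: d.values() = [6, 8, 13, 8, 13].
Step 2: sum = 48.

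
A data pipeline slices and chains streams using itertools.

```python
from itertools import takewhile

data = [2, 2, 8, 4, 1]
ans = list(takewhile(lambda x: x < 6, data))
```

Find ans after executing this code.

Step 1: takewhile stops at first element >= 6:
  2 < 6: take
  2 < 6: take
  8 >= 6: stop
Therefore ans = [2, 2].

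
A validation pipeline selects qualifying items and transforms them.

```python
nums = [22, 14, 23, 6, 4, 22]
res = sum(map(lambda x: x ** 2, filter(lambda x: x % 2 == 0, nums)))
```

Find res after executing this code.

Step 1: Filter even numbers from [22, 14, 23, 6, 4, 22]: [22, 14, 6, 4, 22]
Step 2: Square each: [484, 196, 36, 16, 484]
Step 3: Sum = 1216.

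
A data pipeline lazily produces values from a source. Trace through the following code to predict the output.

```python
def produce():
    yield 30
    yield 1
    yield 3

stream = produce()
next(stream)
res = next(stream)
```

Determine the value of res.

Step 1: produce() creates a generator.
Step 2: next(stream) yields 30 (consumed and discarded).
Step 3: next(stream) yields 1, assigned to res.
Therefore res = 1.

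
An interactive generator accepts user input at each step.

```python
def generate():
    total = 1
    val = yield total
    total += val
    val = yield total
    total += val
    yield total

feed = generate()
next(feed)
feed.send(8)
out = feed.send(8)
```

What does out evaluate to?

Step 1: next() -> yield total=1.
Step 2: send(8) -> val=8, total = 1+8 = 9, yield 9.
Step 3: send(8) -> val=8, total = 9+8 = 17, yield 17.
Therefore out = 17.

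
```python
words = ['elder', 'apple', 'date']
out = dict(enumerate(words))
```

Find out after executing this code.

Step 1: enumerate pairs indices with words:
  0 -> 'elder'
  1 -> 'apple'
  2 -> 'date'
Therefore out = {0: 'elder', 1: 'apple', 2: 'date'}.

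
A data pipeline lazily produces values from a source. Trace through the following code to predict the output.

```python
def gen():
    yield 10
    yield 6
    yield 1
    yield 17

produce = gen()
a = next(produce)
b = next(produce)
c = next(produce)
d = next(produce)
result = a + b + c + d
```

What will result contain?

Step 1: Create generator and consume all values:
  a = next(produce) = 10
  b = next(produce) = 6
  c = next(produce) = 1
  d = next(produce) = 17
Step 2: result = 10 + 6 + 1 + 17 = 34.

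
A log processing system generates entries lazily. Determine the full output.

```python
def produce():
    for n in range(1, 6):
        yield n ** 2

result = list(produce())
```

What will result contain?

Step 1: For each n in range(1, 6), yield n**2:
  n=1: yield 1**2 = 1
  n=2: yield 2**2 = 4
  n=3: yield 3**2 = 9
  n=4: yield 4**2 = 16
  n=5: yield 5**2 = 25
Therefore result = [1, 4, 9, 16, 25].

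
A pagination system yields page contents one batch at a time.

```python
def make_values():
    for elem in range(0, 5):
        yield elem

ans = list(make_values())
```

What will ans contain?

Step 1: The generator yields each value from range(0, 5).
Step 2: list() consumes all yields: [0, 1, 2, 3, 4].
Therefore ans = [0, 1, 2, 3, 4].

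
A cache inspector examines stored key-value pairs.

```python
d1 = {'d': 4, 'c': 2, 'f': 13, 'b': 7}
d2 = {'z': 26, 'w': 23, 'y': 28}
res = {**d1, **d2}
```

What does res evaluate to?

Step 1: Merge d1 and d2 (d2 values override on key conflicts).
Step 2: d1 has keys ['d', 'c', 'f', 'b'], d2 has keys ['z', 'w', 'y'].
Therefore res = {'d': 4, 'c': 2, 'f': 13, 'b': 7, 'z': 26, 'w': 23, 'y': 28}.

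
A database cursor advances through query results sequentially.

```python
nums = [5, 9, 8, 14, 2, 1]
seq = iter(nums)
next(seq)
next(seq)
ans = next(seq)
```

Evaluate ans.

Step 1: Create iterator over [5, 9, 8, 14, 2, 1].
Step 2: next() consumes 5.
Step 3: next() consumes 9.
Step 4: next() returns 8.
Therefore ans = 8.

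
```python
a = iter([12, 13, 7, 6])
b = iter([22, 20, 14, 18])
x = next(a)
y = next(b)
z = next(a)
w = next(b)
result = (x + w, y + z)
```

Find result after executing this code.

Step 1: a iterates [12, 13, 7, 6], b iterates [22, 20, 14, 18].
Step 2: x = next(a) = 12, y = next(b) = 22.
Step 3: z = next(a) = 13, w = next(b) = 20.
Step 4: result = (12 + 20, 22 + 13) = (32, 35).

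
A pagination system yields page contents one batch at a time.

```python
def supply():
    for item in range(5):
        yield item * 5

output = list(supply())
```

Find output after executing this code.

Step 1: For each item in range(5), yield item * 5:
  item=0: yield 0 * 5 = 0
  item=1: yield 1 * 5 = 5
  item=2: yield 2 * 5 = 10
  item=3: yield 3 * 5 = 15
  item=4: yield 4 * 5 = 20
Therefore output = [0, 5, 10, 15, 20].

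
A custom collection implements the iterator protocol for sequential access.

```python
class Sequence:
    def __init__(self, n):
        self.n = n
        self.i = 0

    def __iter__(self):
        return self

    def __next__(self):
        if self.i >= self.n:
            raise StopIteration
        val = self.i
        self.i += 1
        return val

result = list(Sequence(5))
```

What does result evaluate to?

Step 1: Sequence(5) creates an iterator counting 0 to 4.
Step 2: list() consumes all values: [0, 1, 2, 3, 4].
Therefore result = [0, 1, 2, 3, 4].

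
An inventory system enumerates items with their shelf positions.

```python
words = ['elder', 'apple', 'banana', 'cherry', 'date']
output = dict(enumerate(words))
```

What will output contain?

Step 1: enumerate pairs indices with words:
  0 -> 'elder'
  1 -> 'apple'
  2 -> 'banana'
  3 -> 'cherry'
  4 -> 'date'
Therefore output = {0: 'elder', 1: 'apple', 2: 'banana', 3: 'cherry', 4: 'date'}.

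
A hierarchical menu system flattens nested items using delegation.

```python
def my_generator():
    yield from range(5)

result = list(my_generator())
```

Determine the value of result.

Step 1: yield from delegates to the iterable, yielding each element.
Step 2: Collected values: [0, 1, 2, 3, 4].
Therefore result = [0, 1, 2, 3, 4].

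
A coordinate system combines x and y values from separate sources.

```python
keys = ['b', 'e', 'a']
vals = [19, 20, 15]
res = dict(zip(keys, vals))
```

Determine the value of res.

Step 1: zip pairs keys with values:
  'b' -> 19
  'e' -> 20
  'a' -> 15
Therefore res = {'b': 19, 'e': 20, 'a': 15}.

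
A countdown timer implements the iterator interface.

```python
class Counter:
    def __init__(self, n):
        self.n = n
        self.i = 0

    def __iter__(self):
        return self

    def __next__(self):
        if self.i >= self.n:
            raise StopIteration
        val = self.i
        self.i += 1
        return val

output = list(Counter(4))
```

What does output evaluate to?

Step 1: Counter(4) creates an iterator counting 0 to 3.
Step 2: list() consumes all values: [0, 1, 2, 3].
Therefore output = [0, 1, 2, 3].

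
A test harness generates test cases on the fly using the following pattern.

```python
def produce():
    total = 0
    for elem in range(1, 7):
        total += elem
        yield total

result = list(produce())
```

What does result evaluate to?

Step 1: Generator accumulates running sum:
  elem=1: total = 1, yield 1
  elem=2: total = 3, yield 3
  elem=3: total = 6, yield 6
  elem=4: total = 10, yield 10
  elem=5: total = 15, yield 15
  elem=6: total = 21, yield 21
Therefore result = [1, 3, 6, 10, 15, 21].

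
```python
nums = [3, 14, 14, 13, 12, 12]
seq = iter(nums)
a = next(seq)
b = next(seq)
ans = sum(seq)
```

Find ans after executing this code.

Step 1: Create iterator over [3, 14, 14, 13, 12, 12].
Step 2: a = next() = 3, b = next() = 14.
Step 3: sum() of remaining [14, 13, 12, 12] = 51.
Therefore ans = 51.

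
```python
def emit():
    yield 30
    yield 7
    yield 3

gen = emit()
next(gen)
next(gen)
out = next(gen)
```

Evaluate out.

Step 1: emit() creates a generator.
Step 2: next(gen) yields 30 (consumed and discarded).
Step 3: next(gen) yields 7 (consumed and discarded).
Step 4: next(gen) yields 3, assigned to out.
Therefore out = 3.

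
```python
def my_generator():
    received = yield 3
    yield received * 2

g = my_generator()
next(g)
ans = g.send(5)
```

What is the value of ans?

Step 1: next(g) advances to first yield, producing 3.
Step 2: send(5) resumes, received = 5.
Step 3: yield received * 2 = 5 * 2 = 10.
Therefore ans = 10.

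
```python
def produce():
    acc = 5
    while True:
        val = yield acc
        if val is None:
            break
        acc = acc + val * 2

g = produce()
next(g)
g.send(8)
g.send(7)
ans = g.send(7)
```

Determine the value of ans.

Step 1: next() -> yield acc=5.
Step 2: send(8) -> val=8, acc = 5 + 8*2 = 21, yield 21.
Step 3: send(7) -> val=7, acc = 21 + 7*2 = 35, yield 35.
Step 4: send(7) -> val=7, acc = 35 + 7*2 = 49, yield 49.
Therefore ans = 49.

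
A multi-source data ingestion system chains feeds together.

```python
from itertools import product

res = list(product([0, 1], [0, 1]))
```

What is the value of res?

Step 1: product([0, 1], [0, 1]) gives all pairs:
  (0, 0)
  (0, 1)
  (1, 0)
  (1, 1)
Therefore res = [(0, 0), (0, 1), (1, 0), (1, 1)].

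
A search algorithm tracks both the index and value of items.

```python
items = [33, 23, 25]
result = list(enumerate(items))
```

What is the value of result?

Step 1: enumerate pairs each element with its index:
  (0, 33)
  (1, 23)
  (2, 25)
Therefore result = [(0, 33), (1, 23), (2, 25)].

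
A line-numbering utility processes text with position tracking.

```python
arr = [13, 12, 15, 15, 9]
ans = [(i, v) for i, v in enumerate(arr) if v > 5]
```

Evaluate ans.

Step 1: Filter enumerate([13, 12, 15, 15, 9]) keeping v > 5:
  (0, 13): 13 > 5, included
  (1, 12): 12 > 5, included
  (2, 15): 15 > 5, included
  (3, 15): 15 > 5, included
  (4, 9): 9 > 5, included
Therefore ans = [(0, 13), (1, 12), (2, 15), (3, 15), (4, 9)].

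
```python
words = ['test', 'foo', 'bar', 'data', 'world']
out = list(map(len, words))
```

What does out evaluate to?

Step 1: Map len() to each word:
  'test' -> 4
  'foo' -> 3
  'bar' -> 3
  'data' -> 4
  'world' -> 5
Therefore out = [4, 3, 3, 4, 5].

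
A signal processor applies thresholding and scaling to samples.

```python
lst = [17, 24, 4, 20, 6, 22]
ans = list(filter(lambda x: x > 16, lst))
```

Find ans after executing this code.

Step 1: Filter elements > 16:
  17: kept
  24: kept
  4: removed
  20: kept
  6: removed
  22: kept
Therefore ans = [17, 24, 20, 22].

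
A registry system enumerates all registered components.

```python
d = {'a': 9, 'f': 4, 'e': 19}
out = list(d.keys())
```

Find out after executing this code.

Step 1: d.keys() returns the dictionary keys in insertion order.
Therefore out = ['a', 'f', 'e'].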